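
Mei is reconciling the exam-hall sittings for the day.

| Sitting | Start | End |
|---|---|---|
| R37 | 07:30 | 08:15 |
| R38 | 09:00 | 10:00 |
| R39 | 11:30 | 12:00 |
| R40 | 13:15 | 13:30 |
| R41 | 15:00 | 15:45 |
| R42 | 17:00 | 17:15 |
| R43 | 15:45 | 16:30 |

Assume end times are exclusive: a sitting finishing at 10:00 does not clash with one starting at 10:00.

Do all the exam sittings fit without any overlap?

Yes

Check each pair: they overlap iff neither finishes before the other starts.
Sorted by start: R37, R38, R39, R40, R41, R43, R42.
R38 starts after R37 ends, so R37 has no further overlaps.
R39 starts after R38 ends, so R38 has no further overlaps.
R40 starts after R39 ends, so R39 has no further overlaps.
R41 starts after R40 ends, so R40 has no further overlaps.
R43 starts exactly when R41 ends (back-to-back, no overlap), so R41 has no further overlaps.
R42 starts after R43 ends.
Every pair is clear; the schedule has no overlaps.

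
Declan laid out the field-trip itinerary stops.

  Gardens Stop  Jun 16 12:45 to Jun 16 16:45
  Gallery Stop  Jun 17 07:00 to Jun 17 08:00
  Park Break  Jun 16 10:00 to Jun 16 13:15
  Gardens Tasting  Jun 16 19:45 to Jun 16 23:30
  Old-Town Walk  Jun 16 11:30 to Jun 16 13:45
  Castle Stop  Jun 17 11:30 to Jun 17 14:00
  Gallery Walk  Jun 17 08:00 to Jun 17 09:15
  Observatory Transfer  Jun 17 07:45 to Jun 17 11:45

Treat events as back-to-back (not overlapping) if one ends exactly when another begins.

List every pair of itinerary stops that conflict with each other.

Sorted by start: Park Break, Old-Town Walk, Gardens Stop, Gardens Tasting, Gallery Stop, Observatory Transfer, Gallery Walk, Castle Stop.
Old-Town Walk starts before Park Break ends → Park Break and Old-Town Walk overlap.
Gardens Stop starts before Park Break ends → Park Break and Gardens Stop overlap.
Gardens Tasting starts after Park Break ends; Park Break is clear from here.
Gardens Stop starts before Old-Town Walk ends → Old-Town Walk and Gardens Stop overlap.
Gardens Tasting starts after Old-Town Walk ends; Old-Town Walk is clear from here.
Gardens Tasting starts after Gardens Stop ends; Gardens Stop is clear from here.
Gallery Stop starts after Gardens Tasting ends; Gardens Tasting is clear from here.
Observatory Transfer starts before Gallery Stop ends → Gallery Stop and Observatory Transfer overlap.
Gallery Walk starts exactly when Gallery Stop ends (back-to-back, no overlap); Gallery Stop is clear from here.
Gallery Walk starts before Observatory Transfer ends → Observatory Transfer and Gallery Walk overlap.
Castle Stop starts before Observatory Transfer ends → Observatory Transfer and Castle Stop overlap.
Castle Stop starts after Gallery Walk ends.

Castle Stop & Observatory Transfer, Gallery Stop & Observatory Transfer, Gallery Walk & Observatory Transfer, Gardens Stop & Old-Town Walk, Gardens Stop & Park Break, Old-Town Walk & Park Break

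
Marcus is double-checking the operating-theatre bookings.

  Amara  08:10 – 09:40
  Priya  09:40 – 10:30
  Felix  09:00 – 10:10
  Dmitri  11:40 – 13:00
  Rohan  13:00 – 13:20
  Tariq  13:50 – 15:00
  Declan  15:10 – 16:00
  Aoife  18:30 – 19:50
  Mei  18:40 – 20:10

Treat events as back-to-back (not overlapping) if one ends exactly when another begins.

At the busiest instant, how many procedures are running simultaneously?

2

Sweep the timeline, counting +1 at each start and −1 at each end (ends before starts at a tie):
08:10 start Amara → 1
09:00 start Felix → 2
09:40 end Amara → 1
09:40 start Priya → 2
10:10 end Felix → 1
10:30 end Priya → 0
11:40 start Dmitri → 1
13:00 end Dmitri → 0
13:00 start Rohan → 1
13:20 end Rohan → 0
13:50 start Tariq → 1
15:00 end Tariq → 0
15:10 start Declan → 1
16:00 end Declan → 0
18:30 start Aoife → 1
18:40 start Mei → 2
19:50 end Aoife → 1
20:10 end Mei → 0
Peak is 2, at 09:00 (Amara, Felix).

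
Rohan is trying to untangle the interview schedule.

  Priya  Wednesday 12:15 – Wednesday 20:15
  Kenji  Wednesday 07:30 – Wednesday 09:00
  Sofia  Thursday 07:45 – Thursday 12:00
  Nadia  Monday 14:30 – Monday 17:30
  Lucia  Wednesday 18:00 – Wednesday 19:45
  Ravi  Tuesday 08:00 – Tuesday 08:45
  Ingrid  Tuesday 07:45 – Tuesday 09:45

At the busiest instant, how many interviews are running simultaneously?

Sort all start/end points and keep a running count:
Monday 14:30 start Nadia → 1
Monday 17:30 end Nadia → 0
Tuesday 07:45 start Ingrid → 1
Tuesday 08:00 start Ravi → 2
Tuesday 08:45 end Ravi → 1
Tuesday 09:45 end Ingrid → 0
Wednesday 07:30 start Kenji → 1
Wednesday 09:00 end Kenji → 0
Wednesday 12:15 start Priya → 1
Wednesday 18:00 start Lucia → 2
Wednesday 19:45 end Lucia → 1
Wednesday 20:15 end Priya → 0
Thursday 07:45 start Sofia → 1
Thursday 12:00 end Sofia → 0
Peak is 2, at Tuesday 08:00 (Ingrid, Ravi).

2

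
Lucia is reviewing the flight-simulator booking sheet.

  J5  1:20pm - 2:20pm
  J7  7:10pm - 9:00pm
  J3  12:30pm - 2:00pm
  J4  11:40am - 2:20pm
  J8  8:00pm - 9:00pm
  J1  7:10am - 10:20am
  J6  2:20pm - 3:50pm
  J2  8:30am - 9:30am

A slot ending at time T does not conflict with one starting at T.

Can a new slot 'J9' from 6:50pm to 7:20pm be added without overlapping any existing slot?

J1: ends 10:20am at or before J9 starts 6:50pm → clear.
J2: ends 9:30am at or before J9 starts 6:50pm → clear.
J4: ends 2:20pm at or before J9 starts 6:50pm → clear.
J3: ends 2:00pm at or before J9 starts 6:50pm → clear.
J5: ends 2:20pm at or before J9 starts 6:50pm → clear.
J6: ends 3:50pm at or before J9 starts 6:50pm → clear.
J7: starts 7:10pm before J9 ends 7:20pm, and ends 9:00pm after J9 starts 6:50pm → overlap.
J8: starts 8:00pm at or after J9 ends 7:20pm → clear.
J9 overlaps J7.

No — it overlaps J7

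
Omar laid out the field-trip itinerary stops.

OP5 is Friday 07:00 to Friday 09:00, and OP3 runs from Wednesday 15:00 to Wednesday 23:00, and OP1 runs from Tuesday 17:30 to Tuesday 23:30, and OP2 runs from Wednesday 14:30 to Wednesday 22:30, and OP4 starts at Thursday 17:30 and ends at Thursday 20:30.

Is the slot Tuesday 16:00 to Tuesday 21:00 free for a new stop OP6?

OP1: starts Tuesday 17:30 before OP6 ends Tuesday 21:00, and ends Tuesday 23:30 after OP6 starts Tuesday 16:00 → overlap.
OP2: starts Wednesday 14:30 at or after OP6 ends Tuesday 21:00 → clear.
OP3: starts Wednesday 15:00 at or after OP6 ends Tuesday 21:00 → clear.
OP4: starts Thursday 17:30 at or after OP6 ends Tuesday 21:00 → clear.
OP5: starts Friday 07:00 at or after OP6 ends Tuesday 21:00 → clear.
OP6 overlaps OP1.

No — it overlaps OP1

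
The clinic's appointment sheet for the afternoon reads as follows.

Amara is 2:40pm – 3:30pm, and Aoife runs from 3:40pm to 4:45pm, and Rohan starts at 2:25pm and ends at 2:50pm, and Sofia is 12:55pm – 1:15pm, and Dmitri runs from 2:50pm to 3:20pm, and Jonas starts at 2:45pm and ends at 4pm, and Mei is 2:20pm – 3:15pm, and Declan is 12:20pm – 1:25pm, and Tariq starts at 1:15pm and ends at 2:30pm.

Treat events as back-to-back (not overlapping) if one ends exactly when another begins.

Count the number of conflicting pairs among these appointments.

14

Sorted by start: Declan, Sofia, Tariq, Mei, Rohan, Amara, Jonas, Dmitri, Aoife.
Sofia starts before Declan ends → Declan and Sofia overlap.
Tariq starts before Declan ends → Declan and Tariq overlap.
Mei starts after Declan ends, so Declan has no further overlaps.
Tariq starts exactly when Sofia ends (back-to-back, no overlap), so Sofia has no further overlaps.
Mei starts before Tariq ends → Tariq and Mei overlap.
Rohan starts before Tariq ends → Tariq and Rohan overlap.
Amara starts after Tariq ends, so Tariq has no further overlaps.
Rohan starts before Mei ends → Mei and Rohan overlap.
Amara starts before Mei ends → Mei and Amara overlap.
Jonas starts before Mei ends → Mei and Jonas overlap.
Dmitri starts before Mei ends → Mei and Dmitri overlap.
Aoife starts after Mei ends.
Amara starts before Rohan ends → Rohan and Amara overlap.
Jonas starts before Rohan ends → Rohan and Jonas overlap.
Dmitri starts exactly when Rohan ends (back-to-back, no overlap), so Rohan has no further overlaps.
Jonas starts before Amara ends → Amara and Jonas overlap.
Dmitri starts before Amara ends → Amara and Dmitri overlap.
Aoife starts after Amara ends.
Dmitri starts before Jonas ends → Jonas and Dmitri overlap.
Aoife starts before Jonas ends → Jonas and Aoife overlap.
Aoife starts after Dmitri ends.
Overlapping pairs: Amara & Dmitri, Amara & Jonas, Amara & Mei, Amara & Rohan, Aoife & Jonas, Declan & Sofia, Declan & Tariq, Dmitri & Jonas, Dmitri & Mei, Jonas & Mei, Jonas & Rohan, Mei & Rohan, Mei & Tariq, Rohan & Tariq — 14 in total.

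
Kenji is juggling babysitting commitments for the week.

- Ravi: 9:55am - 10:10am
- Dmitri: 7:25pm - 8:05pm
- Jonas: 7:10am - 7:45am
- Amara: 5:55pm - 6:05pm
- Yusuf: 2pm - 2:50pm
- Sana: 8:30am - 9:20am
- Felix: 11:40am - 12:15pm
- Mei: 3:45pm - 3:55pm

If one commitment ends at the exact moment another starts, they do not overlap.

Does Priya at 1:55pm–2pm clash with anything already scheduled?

Jonas: ends 7:45am at or before Priya starts 1:55pm → clear.
Sana: ends 9:20am at or before Priya starts 1:55pm → clear.
Ravi: ends 10:10am at or before Priya starts 1:55pm → clear.
Felix: ends 12:15pm at or before Priya starts 1:55pm → clear.
Yusuf: starts 2pm at or after Priya ends 2pm → clear.
Mei: starts 3:45pm at or after Priya ends 2pm → clear.
Amara: starts 5:55pm at or after Priya ends 2pm → clear.
Dmitri: starts 7:25pm at or after Priya ends 2pm → clear.

No — it doesn't clash with anything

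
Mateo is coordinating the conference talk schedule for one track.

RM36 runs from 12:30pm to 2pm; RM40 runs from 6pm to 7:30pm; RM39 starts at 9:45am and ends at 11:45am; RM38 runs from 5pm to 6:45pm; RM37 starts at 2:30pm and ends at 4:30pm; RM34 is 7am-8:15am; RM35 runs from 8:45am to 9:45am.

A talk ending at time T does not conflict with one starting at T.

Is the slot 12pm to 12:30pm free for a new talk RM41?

Yes — the slot is free

RM34: ends 8:15am at or before RM41 starts 12pm → clear.
RM35: ends 9:45am at or before RM41 starts 12pm → clear.
RM39: ends 11:45am at or before RM41 starts 12pm → clear.
RM36: starts 12:30pm at or after RM41 ends 12:30pm → clear.
RM37: starts 2:30pm at or after RM41 ends 12:30pm → clear.
RM38: starts 5pm at or after RM41 ends 12:30pm → clear.
RM40: starts 6pm at or after RM41 ends 12:30pm → clear.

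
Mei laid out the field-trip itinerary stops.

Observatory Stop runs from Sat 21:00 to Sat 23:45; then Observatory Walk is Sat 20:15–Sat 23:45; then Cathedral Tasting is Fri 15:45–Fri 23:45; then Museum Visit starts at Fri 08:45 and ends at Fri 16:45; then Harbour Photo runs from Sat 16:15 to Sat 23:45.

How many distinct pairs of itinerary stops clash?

Two intervals overlap when each starts before the other ends.
Sorted by start: Museum Visit, Cathedral Tasting, Harbour Photo, Observatory Walk, Observatory Stop.
Cathedral Tasting starts before Museum Visit ends → Museum Visit and Cathedral Tasting overlap.
Harbour Photo starts after Museum Visit ends; Museum Visit is clear from here.
Harbour Photo starts after Cathedral Tasting ends; Cathedral Tasting is clear from here.
Observatory Walk starts before Harbour Photo ends → Harbour Photo and Observatory Walk overlap.
Observatory Stop starts before Harbour Photo ends → Harbour Photo and Observatory Stop overlap.
Observatory Stop starts before Observatory Walk ends → Observatory Walk and Observatory Stop overlap.
Overlapping pairs: Cathedral Tasting & Museum Visit, Harbour Photo & Observatory Stop, Harbour Photo & Observatory Walk, Observatory Stop & Observatory Walk — 4 in total.

4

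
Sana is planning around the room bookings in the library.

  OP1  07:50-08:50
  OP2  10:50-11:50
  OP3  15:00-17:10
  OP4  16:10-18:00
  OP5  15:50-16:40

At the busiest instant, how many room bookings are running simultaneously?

3

Sweep the timeline, counting +1 at each start and −1 at each end (ends before starts at a tie):
07:50 start OP1 → 1
08:50 end OP1 → 0
10:50 start OP2 → 1
11:50 end OP2 → 0
15:00 start OP3 → 1
15:50 start OP5 → 2
16:10 start OP4 → 3
16:40 end OP5 → 2
17:10 end OP3 → 1
18:00 end OP4 → 0
Peak is 3, at 16:10 (OP3, OP4, OP5).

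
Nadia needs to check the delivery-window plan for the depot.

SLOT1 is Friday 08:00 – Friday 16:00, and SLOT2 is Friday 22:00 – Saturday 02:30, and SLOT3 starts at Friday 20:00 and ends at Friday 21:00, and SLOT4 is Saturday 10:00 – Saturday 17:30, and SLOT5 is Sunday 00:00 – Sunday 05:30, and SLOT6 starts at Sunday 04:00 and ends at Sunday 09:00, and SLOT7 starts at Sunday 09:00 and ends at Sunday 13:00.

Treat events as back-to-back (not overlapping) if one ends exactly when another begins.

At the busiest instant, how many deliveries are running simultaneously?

Walk through starts and ends in time order (an end at T is processed before a start at T):
Friday 08:00 start SLOT1 → 1
Friday 16:00 end SLOT1 → 0
Friday 20:00 start SLOT3 → 1
Friday 21:00 end SLOT3 → 0
Friday 22:00 start SLOT2 → 1
Saturday 02:30 end SLOT2 → 0
Saturday 10:00 start SLOT4 → 1
Saturday 17:30 end SLOT4 → 0
Sunday 00:00 start SLOT5 → 1
Sunday 04:00 start SLOT6 → 2
Sunday 05:30 end SLOT5 → 1
Sunday 09:00 end SLOT6 → 0
Sunday 09:00 start SLOT7 → 1
Sunday 13:00 end SLOT7 → 0
Peak is 2, at Sunday 04:00 (SLOT5, SLOT6).

2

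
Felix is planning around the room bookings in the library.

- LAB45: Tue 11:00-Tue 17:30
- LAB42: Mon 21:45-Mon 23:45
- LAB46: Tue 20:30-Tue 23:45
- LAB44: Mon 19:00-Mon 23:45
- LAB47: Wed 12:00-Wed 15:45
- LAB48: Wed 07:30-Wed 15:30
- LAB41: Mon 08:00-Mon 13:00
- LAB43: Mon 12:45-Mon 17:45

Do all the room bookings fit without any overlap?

No

Sorted by start: LAB41, LAB43, LAB44, LAB42, LAB45, LAB46, LAB48, LAB47.
LAB43 starts before LAB41 ends → LAB41 and LAB43 overlap.
That's a conflict, so the schedule is not conflict-free.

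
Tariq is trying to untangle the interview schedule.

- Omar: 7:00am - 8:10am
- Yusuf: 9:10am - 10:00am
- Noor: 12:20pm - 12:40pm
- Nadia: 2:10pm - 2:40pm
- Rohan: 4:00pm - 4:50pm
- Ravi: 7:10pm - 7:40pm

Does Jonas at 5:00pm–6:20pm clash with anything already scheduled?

No — it doesn't clash with anything

Omar: ends 8:10am at or before Jonas starts 5:00pm → clear.
Yusuf: ends 10:00am at or before Jonas starts 5:00pm → clear.
Noor: ends 12:40pm at or before Jonas starts 5:00pm → clear.
Nadia: ends 2:40pm at or before Jonas starts 5:00pm → clear.
Rohan: ends 4:50pm at or before Jonas starts 5:00pm → clear.
Ravi: starts 7:10pm at or after Jonas ends 6:20pm → clear.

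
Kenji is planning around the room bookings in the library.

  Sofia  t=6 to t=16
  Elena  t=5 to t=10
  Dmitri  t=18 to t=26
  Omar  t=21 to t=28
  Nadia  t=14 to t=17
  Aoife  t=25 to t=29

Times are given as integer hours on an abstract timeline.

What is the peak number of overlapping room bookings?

Sort all start/end points and keep a running count:
t=5 start Elena → 1
t=6 start Sofia → 2
t=10 end Elena → 1
t=14 start Nadia → 2
t=16 end Sofia → 1
t=17 end Nadia → 0
t=18 start Dmitri → 1
t=21 start Omar → 2
t=25 start Aoife → 3
t=26 end Dmitri → 2
t=28 end Omar → 1
t=29 end Aoife → 0
Peak is 3, at t=25 (Aoife, Dmitri, Omar).

3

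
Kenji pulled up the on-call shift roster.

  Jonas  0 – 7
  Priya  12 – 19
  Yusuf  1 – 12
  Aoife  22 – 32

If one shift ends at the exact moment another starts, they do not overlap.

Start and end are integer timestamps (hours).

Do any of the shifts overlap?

Yes

Two intervals overlap when each starts before the other ends.
Sorted by start: Jonas, Yusuf, Priya, Aoife.
Yusuf starts before Jonas ends → Jonas and Yusuf overlap.
That's a conflict, so the schedule is not conflict-free.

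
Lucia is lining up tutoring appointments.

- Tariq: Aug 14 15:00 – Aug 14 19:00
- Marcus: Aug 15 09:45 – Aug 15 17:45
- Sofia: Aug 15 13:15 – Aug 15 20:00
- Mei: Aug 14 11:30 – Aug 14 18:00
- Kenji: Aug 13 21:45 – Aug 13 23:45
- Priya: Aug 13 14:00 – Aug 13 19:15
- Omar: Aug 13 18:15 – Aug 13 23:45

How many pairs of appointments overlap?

4

Sorted by start: Priya, Omar, Kenji, Mei, Tariq, Marcus, Sofia.
Omar starts before Priya ends → Priya and Omar overlap.
Kenji starts after Priya ends — done with Priya.
Kenji starts before Omar ends → Omar and Kenji overlap.
Mei starts after Omar ends — done with Omar.
Mei starts after Kenji ends — done with Kenji.
Tariq starts before Mei ends → Mei and Tariq overlap.
Marcus starts after Mei ends — done with Mei.
Marcus starts after Tariq ends — done with Tariq.
Sofia starts before Marcus ends → Marcus and Sofia overlap.
Overlapping pairs: Kenji & Omar, Marcus & Sofia, Mei & Tariq, Omar & Priya — 4 in total.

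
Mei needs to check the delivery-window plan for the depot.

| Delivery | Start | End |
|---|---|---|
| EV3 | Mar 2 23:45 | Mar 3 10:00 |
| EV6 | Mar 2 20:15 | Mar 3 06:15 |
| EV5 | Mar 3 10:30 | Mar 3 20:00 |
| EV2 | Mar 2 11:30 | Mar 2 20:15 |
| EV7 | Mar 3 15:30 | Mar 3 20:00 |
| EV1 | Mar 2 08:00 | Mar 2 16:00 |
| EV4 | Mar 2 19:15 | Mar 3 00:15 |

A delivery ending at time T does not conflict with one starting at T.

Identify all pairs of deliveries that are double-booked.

EV1 & EV2, EV2 & EV4, EV3 & EV4, EV3 & EV6, EV4 & EV6, EV5 & EV7

Sorted by start: EV1, EV2, EV4, EV6, EV3, EV5, EV7.
EV2 starts before EV1 ends → EV1 and EV2 overlap.
EV4 starts after EV1 ends — done with EV1.
EV4 starts before EV2 ends → EV2 and EV4 overlap.
EV6 starts exactly when EV2 ends (back-to-back, no overlap) — done with EV2.
EV6 starts before EV4 ends → EV4 and EV6 overlap.
EV3 starts before EV4 ends → EV4 and EV3 overlap.
EV5 starts after EV4 ends — done with EV4.
EV3 starts before EV6 ends → EV6 and EV3 overlap.
EV5 starts after EV6 ends — done with EV6.
EV5 starts after EV3 ends — done with EV3.
EV7 starts before EV5 ends → EV5 and EV7 overlap.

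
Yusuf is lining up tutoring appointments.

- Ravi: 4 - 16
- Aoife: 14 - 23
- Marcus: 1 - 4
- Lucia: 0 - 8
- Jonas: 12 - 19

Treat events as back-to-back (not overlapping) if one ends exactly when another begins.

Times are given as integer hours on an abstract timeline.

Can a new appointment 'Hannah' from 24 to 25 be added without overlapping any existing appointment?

Lucia: ends 8 at or before Hannah starts 24 → clear.
Marcus: ends 4 at or before Hannah starts 24 → clear.
Ravi: ends 16 at or before Hannah starts 24 → clear.
Jonas: ends 19 at or before Hannah starts 24 → clear.
Aoife: ends 23 at or before Hannah starts 24 → clear.

Yes — the slot is free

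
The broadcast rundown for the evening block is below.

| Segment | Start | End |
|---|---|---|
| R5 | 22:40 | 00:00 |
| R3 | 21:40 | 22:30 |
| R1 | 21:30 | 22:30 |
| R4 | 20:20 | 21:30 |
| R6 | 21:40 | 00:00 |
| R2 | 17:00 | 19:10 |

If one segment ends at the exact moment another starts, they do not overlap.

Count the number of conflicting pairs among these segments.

4

Check each pair: they overlap iff neither finishes before the other starts.
Sorted by start: R2, R4, R1, R3, R6, R5.
R4 starts after R2 ends; R2 is clear from here.
R1 starts exactly when R4 ends (back-to-back, no overlap); R4 is clear from here.
R3 starts before R1 ends → R1 and R3 overlap.
R6 starts before R1 ends → R1 and R6 overlap.
R5 starts after R1 ends.
R6 starts before R3 ends → R3 and R6 overlap.
R5 starts after R3 ends.
R5 starts before R6 ends → R6 and R5 overlap.
Overlapping pairs: R1 & R3, R1 & R6, R3 & R6, R5 & R6 — 4 in total.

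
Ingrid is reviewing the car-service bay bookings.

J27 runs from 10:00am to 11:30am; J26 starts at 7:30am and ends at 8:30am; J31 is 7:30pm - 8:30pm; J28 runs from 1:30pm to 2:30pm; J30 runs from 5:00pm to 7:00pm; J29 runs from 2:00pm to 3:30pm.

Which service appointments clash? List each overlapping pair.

J28 & J29

Sorted by start: J26, J27, J28, J29, J30, J31.
J27 starts after J26 ends, so nothing later overlaps J26 either.
J28 starts after J27 ends, so nothing later overlaps J27 either.
J29 starts before J28 ends → J28 and J29 overlap.
J30 starts after J28 ends, so nothing later overlaps J28 either.
J30 starts after J29 ends, so nothing later overlaps J29 either.
J31 starts after J30 ends.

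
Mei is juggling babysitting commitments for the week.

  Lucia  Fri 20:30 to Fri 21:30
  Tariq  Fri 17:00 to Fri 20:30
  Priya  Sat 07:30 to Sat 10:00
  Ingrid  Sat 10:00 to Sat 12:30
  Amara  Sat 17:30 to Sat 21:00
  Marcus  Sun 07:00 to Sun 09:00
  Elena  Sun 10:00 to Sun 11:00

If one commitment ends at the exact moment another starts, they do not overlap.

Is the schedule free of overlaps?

Yes

Check each pair: they overlap iff neither finishes before the other starts.
Sorted by start: Tariq, Lucia, Priya, Ingrid, Amara, Marcus, Elena.
Lucia starts exactly when Tariq ends (back-to-back, no overlap), so Tariq has no further overlaps.
Priya starts after Lucia ends, so Lucia has no further overlaps.
Ingrid starts exactly when Priya ends (back-to-back, no overlap), so Priya has no further overlaps.
Amara starts after Ingrid ends, so Ingrid has no further overlaps.
Marcus starts after Amara ends, so Amara has no further overlaps.
Elena starts after Marcus ends.
Every pair is clear; the schedule has no overlaps.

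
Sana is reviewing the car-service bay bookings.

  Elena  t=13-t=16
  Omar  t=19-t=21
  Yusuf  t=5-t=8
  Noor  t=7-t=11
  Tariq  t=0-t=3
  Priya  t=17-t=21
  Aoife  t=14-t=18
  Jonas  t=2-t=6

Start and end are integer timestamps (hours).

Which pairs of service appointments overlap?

Sorted by start: Tariq, Jonas, Yusuf, Noor, Elena, Aoife, Priya, Omar.
Jonas starts before Tariq ends → Tariq and Jonas overlap.
Yusuf starts after Tariq ends, so nothing later overlaps Tariq either.
Yusuf starts before Jonas ends → Jonas and Yusuf overlap.
Noor starts after Jonas ends, so nothing later overlaps Jonas either.
Noor starts before Yusuf ends → Yusuf and Noor overlap.
Elena starts after Yusuf ends, so nothing later overlaps Yusuf either.
Elena starts after Noor ends, so nothing later overlaps Noor either.
Aoife starts before Elena ends → Elena and Aoife overlap.
Priya starts after Elena ends, so nothing later overlaps Elena either.
Priya starts before Aoife ends → Aoife and Priya overlap.
Omar starts after Aoife ends.
Omar starts before Priya ends → Priya and Omar overlap.

Aoife & Elena, Aoife & Priya, Jonas & Tariq, Jonas & Yusuf, Noor & Yusuf, Omar & Priya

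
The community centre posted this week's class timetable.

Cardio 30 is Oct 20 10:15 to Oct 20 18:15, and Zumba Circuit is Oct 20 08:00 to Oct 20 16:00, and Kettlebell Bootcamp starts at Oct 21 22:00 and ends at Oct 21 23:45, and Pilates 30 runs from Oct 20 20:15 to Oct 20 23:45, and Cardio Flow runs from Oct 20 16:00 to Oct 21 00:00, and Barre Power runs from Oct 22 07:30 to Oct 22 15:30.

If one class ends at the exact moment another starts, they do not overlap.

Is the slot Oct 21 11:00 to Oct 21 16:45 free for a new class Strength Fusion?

Zumba Circuit: ends Oct 20 16:00 at or before Strength Fusion starts Oct 21 11:00 → clear.
Cardio 30: ends Oct 20 18:15 at or before Strength Fusion starts Oct 21 11:00 → clear.
Cardio Flow: ends Oct 21 00:00 at or before Strength Fusion starts Oct 21 11:00 → clear.
Pilates 30: ends Oct 20 23:45 at or before Strength Fusion starts Oct 21 11:00 → clear.
Kettlebell Bootcamp: starts Oct 21 22:00 at or after Strength Fusion ends Oct 21 16:45 → clear.
Barre Power: starts Oct 22 07:30 at or after Strength Fusion ends Oct 21 16:45 → clear.

Yes — the slot is free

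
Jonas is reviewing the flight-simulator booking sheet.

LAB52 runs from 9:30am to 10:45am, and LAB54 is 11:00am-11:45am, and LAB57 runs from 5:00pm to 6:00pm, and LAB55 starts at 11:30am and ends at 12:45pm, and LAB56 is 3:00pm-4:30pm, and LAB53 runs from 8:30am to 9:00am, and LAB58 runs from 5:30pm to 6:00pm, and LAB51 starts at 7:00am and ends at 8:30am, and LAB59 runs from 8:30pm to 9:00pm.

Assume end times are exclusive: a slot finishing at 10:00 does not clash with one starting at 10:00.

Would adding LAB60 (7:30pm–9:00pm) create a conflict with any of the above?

LAB51: ends 8:30am at or before LAB60 starts 7:30pm → clear.
LAB53: ends 9:00am at or before LAB60 starts 7:30pm → clear.
LAB52: ends 10:45am at or before LAB60 starts 7:30pm → clear.
LAB54: ends 11:45am at or before LAB60 starts 7:30pm → clear.
LAB55: ends 12:45pm at or before LAB60 starts 7:30pm → clear.
LAB56: ends 4:30pm at or before LAB60 starts 7:30pm → clear.
LAB57: ends 6:00pm at or before LAB60 starts 7:30pm → clear.
LAB58: ends 6:00pm at or before LAB60 starts 7:30pm → clear.
LAB59: starts 8:30pm before LAB60 ends 9:00pm, and ends 9:00pm after LAB60 starts 7:30pm → overlap.
LAB60 overlaps LAB59.

Yes — it overlaps LAB59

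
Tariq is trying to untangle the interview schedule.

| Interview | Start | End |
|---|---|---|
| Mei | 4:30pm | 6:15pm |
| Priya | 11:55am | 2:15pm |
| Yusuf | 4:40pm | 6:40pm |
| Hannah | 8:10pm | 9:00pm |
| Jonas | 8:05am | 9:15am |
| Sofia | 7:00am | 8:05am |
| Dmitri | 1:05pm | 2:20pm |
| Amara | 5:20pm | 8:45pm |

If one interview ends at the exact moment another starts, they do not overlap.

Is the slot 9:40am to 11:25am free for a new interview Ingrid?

Yes — the slot is free

Sofia: ends 8:05am at or before Ingrid starts 9:40am → clear.
Jonas: ends 9:15am at or before Ingrid starts 9:40am → clear.
Priya: starts 11:55am at or after Ingrid ends 11:25am → clear.
Dmitri: starts 1:05pm at or after Ingrid ends 11:25am → clear.
Mei: starts 4:30pm at or after Ingrid ends 11:25am → clear.
Yusuf: starts 4:40pm at or after Ingrid ends 11:25am → clear.
Amara: starts 5:20pm at or after Ingrid ends 11:25am → clear.
Hannah: starts 8:10pm at or after Ingrid ends 11:25am → clear.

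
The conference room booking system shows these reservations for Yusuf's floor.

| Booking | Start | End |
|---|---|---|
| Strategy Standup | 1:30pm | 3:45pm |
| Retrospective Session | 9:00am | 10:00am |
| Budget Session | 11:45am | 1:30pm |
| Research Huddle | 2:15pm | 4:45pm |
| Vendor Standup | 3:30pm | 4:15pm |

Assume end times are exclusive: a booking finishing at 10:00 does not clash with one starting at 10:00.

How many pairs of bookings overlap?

3

Two intervals overlap when each starts before the other ends.
Sorted by start: Retrospective Session, Budget Session, Strategy Standup, Research Huddle, Vendor Standup.
Budget Session starts after Retrospective Session ends, so nothing later overlaps Retrospective Session either.
Strategy Standup starts exactly when Budget Session ends (back-to-back, no overlap), so nothing later overlaps Budget Session either.
Research Huddle starts before Strategy Standup ends → Strategy Standup and Research Huddle overlap.
Vendor Standup starts before Strategy Standup ends → Strategy Standup and Vendor Standup overlap.
Vendor Standup starts before Research Huddle ends → Research Huddle and Vendor Standup overlap.
Overlapping pairs: Research Huddle & Strategy Standup, Research Huddle & Vendor Standup, Strategy Standup & Vendor Standup — 3 in total.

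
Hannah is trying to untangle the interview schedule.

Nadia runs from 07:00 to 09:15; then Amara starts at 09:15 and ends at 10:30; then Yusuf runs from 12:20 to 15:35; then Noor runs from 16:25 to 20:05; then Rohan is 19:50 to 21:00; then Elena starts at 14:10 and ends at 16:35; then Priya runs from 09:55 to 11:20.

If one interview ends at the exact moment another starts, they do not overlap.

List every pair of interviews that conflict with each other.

Amara & Priya, Elena & Noor, Elena & Yusuf, Noor & Rohan

Sorted by start: Nadia, Amara, Priya, Yusuf, Elena, Noor, Rohan.
Amara starts exactly when Nadia ends (back-to-back, no overlap) — done with Nadia.
Priya starts before Amara ends → Amara and Priya overlap.
Yusuf starts after Amara ends — done with Amara.
Yusuf starts after Priya ends — done with Priya.
Elena starts before Yusuf ends → Yusuf and Elena overlap.
Noor starts after Yusuf ends — done with Yusuf.
Noor starts before Elena ends → Elena and Noor overlap.
Rohan starts after Elena ends.
Rohan starts before Noor ends → Noor and Rohan overlap.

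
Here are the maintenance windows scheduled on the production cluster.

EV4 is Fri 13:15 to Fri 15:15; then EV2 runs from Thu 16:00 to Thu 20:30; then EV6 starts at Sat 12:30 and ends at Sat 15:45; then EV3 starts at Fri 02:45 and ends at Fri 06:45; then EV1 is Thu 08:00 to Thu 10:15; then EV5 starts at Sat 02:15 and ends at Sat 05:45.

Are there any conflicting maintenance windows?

No

Check each pair: they overlap iff neither finishes before the other starts.
Sorted by start: EV1, EV2, EV3, EV4, EV5, EV6.
EV2 starts after EV1 ends, so nothing later overlaps EV1 either.
EV3 starts after EV2 ends, so nothing later overlaps EV2 either.
EV4 starts after EV3 ends, so nothing later overlaps EV3 either.
EV5 starts after EV4 ends, so nothing later overlaps EV4 either.
EV6 starts after EV5 ends.
Every pair is clear; the schedule has no overlaps.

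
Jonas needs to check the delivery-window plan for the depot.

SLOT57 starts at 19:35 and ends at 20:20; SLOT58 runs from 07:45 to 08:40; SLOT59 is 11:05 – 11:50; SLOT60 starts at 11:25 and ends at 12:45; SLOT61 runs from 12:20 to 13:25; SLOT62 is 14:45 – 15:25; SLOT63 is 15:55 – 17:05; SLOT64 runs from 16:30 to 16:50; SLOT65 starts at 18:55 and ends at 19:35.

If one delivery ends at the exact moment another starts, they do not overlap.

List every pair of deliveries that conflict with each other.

Sorted by start: SLOT58, SLOT59, SLOT60, SLOT61, SLOT62, SLOT63, SLOT64, SLOT65, SLOT57.
SLOT59 starts after SLOT58 ends — done with SLOT58.
SLOT60 starts before SLOT59 ends → SLOT59 and SLOT60 overlap.
SLOT61 starts after SLOT59 ends — done with SLOT59.
SLOT61 starts before SLOT60 ends → SLOT60 and SLOT61 overlap.
SLOT62 starts after SLOT60 ends — done with SLOT60.
SLOT62 starts after SLOT61 ends — done with SLOT61.
SLOT63 starts after SLOT62 ends — done with SLOT62.
SLOT64 starts before SLOT63 ends → SLOT63 and SLOT64 overlap.
SLOT65 starts after SLOT63 ends — done with SLOT63.
SLOT65 starts after SLOT64 ends — done with SLOT64.
SLOT57 starts exactly when SLOT65 ends (back-to-back, no overlap).

SLOT59 & SLOT60, SLOT60 & SLOT61, SLOT63 & SLOT64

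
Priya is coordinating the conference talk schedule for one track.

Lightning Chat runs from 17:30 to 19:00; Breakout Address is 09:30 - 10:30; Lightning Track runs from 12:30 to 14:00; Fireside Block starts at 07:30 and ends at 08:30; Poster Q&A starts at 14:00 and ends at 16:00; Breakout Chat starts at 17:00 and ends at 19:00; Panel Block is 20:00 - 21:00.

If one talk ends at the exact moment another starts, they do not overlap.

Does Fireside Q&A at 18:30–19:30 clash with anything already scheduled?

Yes — it overlaps Breakout Chat, Lightning Chat

Fireside Block: ends 08:30 at or before Fireside Q&A starts 18:30 → clear.
Breakout Address: ends 10:30 at or before Fireside Q&A starts 18:30 → clear.
Lightning Track: ends 14:00 at or before Fireside Q&A starts 18:30 → clear.
Poster Q&A: ends 16:00 at or before Fireside Q&A starts 18:30 → clear.
Breakout Chat: starts 17:00 before Fireside Q&A ends 19:30, and ends 19:00 after Fireside Q&A starts 18:30 → overlap.
Lightning Chat: starts 17:30 before Fireside Q&A ends 19:30, and ends 19:00 after Fireside Q&A starts 18:30 → overlap.
Panel Block: starts 20:00 at or after Fireside Q&A ends 19:30 → clear.
Fireside Q&A overlaps Breakout Chat, Lightning Chat.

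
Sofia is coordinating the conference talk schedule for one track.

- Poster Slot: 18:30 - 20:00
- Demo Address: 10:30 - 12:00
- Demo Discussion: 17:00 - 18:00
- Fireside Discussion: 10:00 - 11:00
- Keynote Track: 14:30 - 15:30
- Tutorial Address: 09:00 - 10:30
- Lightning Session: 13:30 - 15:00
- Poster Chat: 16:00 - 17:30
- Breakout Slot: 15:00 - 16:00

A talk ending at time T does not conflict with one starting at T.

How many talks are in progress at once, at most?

2

Sort all start/end points and keep a running count:
09:00 start Tutorial Address → 1
10:00 start Fireside Discussion → 2
10:30 end Tutorial Address → 1
10:30 start Demo Address → 2
11:00 end Fireside Discussion → 1
12:00 end Demo Address → 0
13:30 start Lightning Session → 1
14:30 start Keynote Track → 2
15:00 end Lightning Session → 1
15:00 start Breakout Slot → 2
15:30 end Keynote Track → 1
16:00 end Breakout Slot → 0
16:00 start Poster Chat → 1
17:00 start Demo Discussion → 2
17:30 end Poster Chat → 1
18:00 end Demo Discussion → 0
18:30 start Poster Slot → 1
20:00 end Poster Slot → 0
Peak is 2, at 10:00 (Fireside Discussion, Tutorial Address).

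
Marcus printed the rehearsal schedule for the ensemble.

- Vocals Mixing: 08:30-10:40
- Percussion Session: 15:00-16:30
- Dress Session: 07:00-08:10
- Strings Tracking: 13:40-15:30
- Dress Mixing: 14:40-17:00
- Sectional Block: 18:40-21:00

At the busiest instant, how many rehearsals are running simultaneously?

Sort all start/end points and keep a running count:
07:00 start Dress Session → 1
08:10 end Dress Session → 0
08:30 start Vocals Mixing → 1
10:40 end Vocals Mixing → 0
13:40 start Strings Tracking → 1
14:40 start Dress Mixing → 2
15:00 start Percussion Session → 3
15:30 end Strings Tracking → 2
16:30 end Percussion Session → 1
17:00 end Dress Mixing → 0
18:40 start Sectional Block → 1
21:00 end Sectional Block → 0
Peak is 3, at 15:00 (Dress Mixing, Percussion Session, Strings Tracking).

3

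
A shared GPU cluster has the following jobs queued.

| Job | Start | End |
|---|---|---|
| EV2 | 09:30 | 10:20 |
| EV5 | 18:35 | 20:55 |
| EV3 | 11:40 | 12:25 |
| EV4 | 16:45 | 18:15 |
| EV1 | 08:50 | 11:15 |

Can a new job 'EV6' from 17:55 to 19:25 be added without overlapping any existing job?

EV1: ends 11:15 at or before EV6 starts 17:55 → clear.
EV2: ends 10:20 at or before EV6 starts 17:55 → clear.
EV3: ends 12:25 at or before EV6 starts 17:55 → clear.
EV4: starts 16:45 before EV6 ends 19:25, and ends 18:15 after EV6 starts 17:55 → overlap.
EV5: starts 18:35 before EV6 ends 19:25, and ends 20:55 after EV6 starts 17:55 → overlap.
EV6 overlaps EV4, EV5.

No — it overlaps EV4, EV5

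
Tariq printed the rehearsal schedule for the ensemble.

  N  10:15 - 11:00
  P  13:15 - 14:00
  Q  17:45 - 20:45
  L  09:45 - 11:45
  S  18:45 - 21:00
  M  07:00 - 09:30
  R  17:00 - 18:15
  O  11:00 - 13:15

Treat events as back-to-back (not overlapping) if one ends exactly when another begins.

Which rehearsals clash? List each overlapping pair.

L & N, L & O, Q & R, Q & S

Two intervals overlap when each starts before the other ends.
Sorted by start: M, L, N, O, P, R, Q, S.
L starts after M ends — done with M.
N starts before L ends → L and N overlap.
O starts before L ends → L and O overlap.
P starts after L ends — done with L.
O starts exactly when N ends (back-to-back, no overlap) — done with N.
P starts exactly when O ends (back-to-back, no overlap) — done with O.
R starts after P ends — done with P.
Q starts before R ends → R and Q overlap.
S starts after R ends.
S starts before Q ends → Q and S overlap.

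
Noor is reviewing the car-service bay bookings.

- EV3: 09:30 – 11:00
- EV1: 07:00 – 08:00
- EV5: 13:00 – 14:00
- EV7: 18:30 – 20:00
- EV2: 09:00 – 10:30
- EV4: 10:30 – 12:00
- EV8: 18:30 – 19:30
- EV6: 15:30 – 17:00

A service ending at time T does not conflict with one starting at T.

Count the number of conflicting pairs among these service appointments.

3

Check each pair: they overlap iff neither finishes before the other starts.
Sorted by start: EV1, EV2, EV3, EV4, EV5, EV6, EV7, EV8.
EV2 starts after EV1 ends, so EV1 has no further overlaps.
EV3 starts before EV2 ends → EV2 and EV3 overlap.
EV4 starts exactly when EV2 ends (back-to-back, no overlap), so EV2 has no further overlaps.
EV4 starts before EV3 ends → EV3 and EV4 overlap.
EV5 starts after EV3 ends, so EV3 has no further overlaps.
EV5 starts after EV4 ends, so EV4 has no further overlaps.
EV6 starts after EV5 ends, so EV5 has no further overlaps.
EV7 starts after EV6 ends, so EV6 has no further overlaps.
EV8 starts before EV7 ends → EV7 and EV8 overlap.
Overlapping pairs: EV2 & EV3, EV3 & EV4, EV7 & EV8 — 3 in total.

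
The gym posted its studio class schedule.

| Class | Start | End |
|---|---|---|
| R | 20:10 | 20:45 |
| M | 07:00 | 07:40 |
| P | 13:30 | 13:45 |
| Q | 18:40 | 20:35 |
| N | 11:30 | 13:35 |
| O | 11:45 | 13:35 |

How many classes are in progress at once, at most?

Sort all start/end points and keep a running count:
07:00 start M → 1
07:40 end M → 0
11:30 start N → 1
11:45 start O → 2
13:30 start P → 3
13:35 end N → 2
13:35 end O → 1
13:45 end P → 0
18:40 start Q → 1
20:10 start R → 2
20:35 end Q → 1
20:45 end R → 0
Peak is 3, at 13:30 (N, O, P).

3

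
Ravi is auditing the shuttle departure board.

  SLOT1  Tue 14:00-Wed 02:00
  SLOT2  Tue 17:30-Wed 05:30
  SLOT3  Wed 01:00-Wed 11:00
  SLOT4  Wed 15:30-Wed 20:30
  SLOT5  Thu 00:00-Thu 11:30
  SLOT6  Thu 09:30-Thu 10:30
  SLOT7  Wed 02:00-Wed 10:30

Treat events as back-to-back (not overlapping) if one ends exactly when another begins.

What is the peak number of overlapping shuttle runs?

3

Sort all start/end points and keep a running count:
Tue 14:00 start SLOT1 → 1
Tue 17:30 start SLOT2 → 2
Wed 01:00 start SLOT3 → 3
Wed 02:00 end SLOT1 → 2
Wed 02:00 start SLOT7 → 3
Wed 05:30 end SLOT2 → 2
Wed 10:30 end SLOT7 → 1
Wed 11:00 end SLOT3 → 0
Wed 15:30 start SLOT4 → 1
Wed 20:30 end SLOT4 → 0
Thu 00:00 start SLOT5 → 1
Thu 09:30 start SLOT6 → 2
Thu 10:30 end SLOT6 → 1
Thu 11:30 end SLOT5 → 0
Peak is 3, at Wed 01:00 (SLOT1, SLOT2, SLOT3).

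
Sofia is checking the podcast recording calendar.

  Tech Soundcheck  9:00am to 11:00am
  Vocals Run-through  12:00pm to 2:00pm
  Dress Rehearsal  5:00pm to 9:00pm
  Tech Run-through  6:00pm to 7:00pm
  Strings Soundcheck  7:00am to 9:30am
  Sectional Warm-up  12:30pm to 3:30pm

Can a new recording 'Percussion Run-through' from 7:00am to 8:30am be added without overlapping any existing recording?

No — it overlaps Strings Soundcheck

Strings Soundcheck: starts 7:00am before Percussion Run-through ends 8:30am, and ends 9:30am after Percussion Run-through starts 7:00am → overlap.
Tech Soundcheck: starts 9:00am at or after Percussion Run-through ends 8:30am → clear.
Vocals Run-through: starts 12:00pm at or after Percussion Run-through ends 8:30am → clear.
Sectional Warm-up: starts 12:30pm at or after Percussion Run-through ends 8:30am → clear.
Dress Rehearsal: starts 5:00pm at or after Percussion Run-through ends 8:30am → clear.
Tech Run-through: starts 6:00pm at or after Percussion Run-through ends 8:30am → clear.
Percussion Run-through overlaps Strings Soundcheck.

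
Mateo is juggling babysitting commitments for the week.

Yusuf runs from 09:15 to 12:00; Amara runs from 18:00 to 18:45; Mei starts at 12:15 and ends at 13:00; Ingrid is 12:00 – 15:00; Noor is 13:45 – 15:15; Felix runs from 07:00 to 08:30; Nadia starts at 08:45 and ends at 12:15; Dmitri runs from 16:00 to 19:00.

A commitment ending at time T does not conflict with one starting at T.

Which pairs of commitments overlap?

Sorted by start: Felix, Nadia, Yusuf, Ingrid, Mei, Noor, Dmitri, Amara.
Nadia starts after Felix ends, so Felix has no further overlaps.
Yusuf starts before Nadia ends → Nadia and Yusuf overlap.
Ingrid starts before Nadia ends → Nadia and Ingrid overlap.
Mei starts exactly when Nadia ends (back-to-back, no overlap), so Nadia has no further overlaps.
Ingrid starts exactly when Yusuf ends (back-to-back, no overlap), so Yusuf has no further overlaps.
Mei starts before Ingrid ends → Ingrid and Mei overlap.
Noor starts before Ingrid ends → Ingrid and Noor overlap.
Dmitri starts after Ingrid ends, so Ingrid has no further overlaps.
Noor starts after Mei ends, so Mei has no further overlaps.
Dmitri starts after Noor ends, so Noor has no further overlaps.
Amara starts before Dmitri ends → Dmitri and Amara overlap.

Amara & Dmitri, Ingrid & Mei, Ingrid & Nadia, Ingrid & Noor, Nadia & Yusuf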